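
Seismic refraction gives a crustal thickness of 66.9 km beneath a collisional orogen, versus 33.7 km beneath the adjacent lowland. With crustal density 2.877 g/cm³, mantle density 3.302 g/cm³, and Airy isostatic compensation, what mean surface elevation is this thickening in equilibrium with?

4.27 km

Excess crust Δ = 66.9 km − 33.7 km = 33.2 km, split between elevation h and root r with h + r = Δ.
Airy balance ρ_c h = (ρ_m − ρ_c) r gives r = h ρ_c/(ρ_m − ρ_c), so h (1 + ρ_c/(ρ_m − ρ_c)) = Δ, i.e. h = Δ (ρ_m − ρ_c)/ρ_m.
h = 33.2 km × 0.425/3.302 = 4.27 km.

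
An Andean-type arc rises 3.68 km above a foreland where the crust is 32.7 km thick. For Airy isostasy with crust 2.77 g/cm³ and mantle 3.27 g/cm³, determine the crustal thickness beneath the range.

56.8 km

Root depth r = h ρ_c / (ρ_m − ρ_c) = 3.68 km × 2.77 / 0.5 = 20.39 km.
Total thickness = T + h + r = 32.7 km + 3.68 km + 20.39 km = 56.8 km.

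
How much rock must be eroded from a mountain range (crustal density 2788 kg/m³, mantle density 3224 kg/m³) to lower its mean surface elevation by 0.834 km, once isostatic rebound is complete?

Net drop Δ = e − u = e − e ρ_c/ρ_m = e (ρ_m − ρ_c)/ρ_m.
e = Δ ρ_m/(ρ_m − ρ_c) = 0.834 km × 3224/436 = 6.17 km.

6.17 km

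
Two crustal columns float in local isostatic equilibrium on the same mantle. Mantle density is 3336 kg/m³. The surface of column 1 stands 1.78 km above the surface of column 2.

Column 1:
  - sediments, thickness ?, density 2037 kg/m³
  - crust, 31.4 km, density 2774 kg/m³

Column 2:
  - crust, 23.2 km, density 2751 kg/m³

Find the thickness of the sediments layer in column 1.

Take the compensation level at the base of the deeper column (depth z_c below the surface of column 1) and equate Σ ρ_i t_i down to z_c; mantle fills any gap and the z_c terms cancel.
Column 1: x×2037 + 31.4×2774 + (z_c − 31.4 − x)×3336
Column 2: 1.78×0 + 23.2×2751 + (z_c − 1.78 − 23.2)×3336
The z_c×3336 term appears on both sides and cancels. Collect the known terms of each column as K = Σ(ρt)_known − 3336 × (depth of known layers): K_1 = 87103.6 − 3336×31.4 = −17646.8; K_2 = 63823.2 − 3336×(1.78 + 23.2) = −19510.08.
Balance: K_1 − x×(3336 − 2037) = K_2, so x = (K_1 − K_2)/(3336 − 2037) = 1863.28/1299 = 1.43 km.

1.43 km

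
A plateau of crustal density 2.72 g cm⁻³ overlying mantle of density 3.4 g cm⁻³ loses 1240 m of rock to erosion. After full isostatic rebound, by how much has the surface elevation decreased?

248 m

Rebound u = e ρ_c/ρ_m = 1240 m × 2.72/3.4 = 992 m.
Net surface drop = e − u = 1240 m − 992 m = e (ρ_m − ρ_c)/ρ_m = 248 m.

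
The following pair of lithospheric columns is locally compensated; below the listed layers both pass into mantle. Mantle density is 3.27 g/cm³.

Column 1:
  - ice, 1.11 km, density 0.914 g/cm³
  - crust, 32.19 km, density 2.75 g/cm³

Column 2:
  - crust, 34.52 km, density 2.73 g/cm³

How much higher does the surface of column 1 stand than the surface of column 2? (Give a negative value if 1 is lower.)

For any compensation level in the mantle, the mantle terms cancel and isostasy reduces to e = (Σt_1 − Σt_2) − (Σ(ρt)_1 − Σ(ρt)_2) / ρ_m.
Σt_1 = 33.3 km; Σt_2 = 34.52 km; Σ(ρt)_1 = 89.53704; Σ(ρt)_2 = 94.2396 (in km·g/cm³).
e = (33.3 − 34.52) − (89.53704 − 94.2396) / 3.27 = 0.218 km.

0.218 km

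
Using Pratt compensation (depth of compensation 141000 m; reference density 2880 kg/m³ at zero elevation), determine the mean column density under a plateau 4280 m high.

Pratt balance: ρ_ref D = ρ (D + h).
ρ = ρ_ref D/(D + h) = 2880 × 141000 m/(141000 m + 4280 m) = 2800 kg/m³.

2800 kg/m³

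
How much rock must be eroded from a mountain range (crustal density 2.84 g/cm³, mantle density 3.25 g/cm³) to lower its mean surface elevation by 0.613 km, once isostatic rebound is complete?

4.86 km

Net drop Δ = e − u = e − e ρ_c/ρ_m = e (ρ_m − ρ_c)/ρ_m.
e = Δ ρ_m/(ρ_m − ρ_c) = 0.613 km × 3.25/0.41 = 4.86 km.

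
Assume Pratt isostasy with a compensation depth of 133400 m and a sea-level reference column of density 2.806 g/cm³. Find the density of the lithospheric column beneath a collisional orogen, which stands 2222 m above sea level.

Pratt balance: ρ_ref D = ρ (D + h).
ρ = ρ_ref D/(D + h) = 2.806 × 133400 m/(133400 m + 2222 m) = 2.76 g/cm³.

2.76 g/cm³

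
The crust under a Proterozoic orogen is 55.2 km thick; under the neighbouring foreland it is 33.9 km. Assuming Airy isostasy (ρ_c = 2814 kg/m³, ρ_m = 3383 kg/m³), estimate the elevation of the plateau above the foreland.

3.58 km

Excess crust Δ = 55.2 km − 33.9 km = 21.3 km, split between elevation h and root r with h + r = Δ.
Airy balance ρ_c h = (ρ_m − ρ_c) r gives r = h ρ_c/(ρ_m − ρ_c), so h (1 + ρ_c/(ρ_m − ρ_c)) = Δ, i.e. h = Δ (ρ_m − ρ_c)/ρ_m.
h = 21.3 km × 569/3383 = 3.58 km.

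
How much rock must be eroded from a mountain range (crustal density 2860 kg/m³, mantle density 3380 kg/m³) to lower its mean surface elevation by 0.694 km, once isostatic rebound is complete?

4.51 km

Net drop Δ = e − u = e − e ρ_c/ρ_m = e (ρ_m − ρ_c)/ρ_m.
e = Δ ρ_m/(ρ_m − ρ_c) = 0.694 km × 3380/520 = 4.51 km.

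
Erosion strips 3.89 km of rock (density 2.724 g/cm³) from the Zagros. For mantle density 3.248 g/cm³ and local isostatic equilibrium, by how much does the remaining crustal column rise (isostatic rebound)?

3.26 km

Unloading: uplift u = e ρ_c/ρ_m = 3.89 km × 2.724/3.248 = 3.26 km.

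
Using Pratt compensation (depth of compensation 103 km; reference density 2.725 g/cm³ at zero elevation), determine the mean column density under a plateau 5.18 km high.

2.59 g/cm³

Pratt balance: ρ_ref D = ρ (D + h).
ρ = ρ_ref D/(D + h) = 2.725 × 103 km/(103 km + 5.18 km) = 2.59 g/cm³.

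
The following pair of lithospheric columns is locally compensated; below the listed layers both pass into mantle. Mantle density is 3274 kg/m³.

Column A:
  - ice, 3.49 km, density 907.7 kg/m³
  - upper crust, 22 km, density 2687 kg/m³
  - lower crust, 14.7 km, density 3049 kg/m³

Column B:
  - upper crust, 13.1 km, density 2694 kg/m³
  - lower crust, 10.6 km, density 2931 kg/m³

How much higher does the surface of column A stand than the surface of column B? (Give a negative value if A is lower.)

For any compensation level in the mantle, the mantle terms cancel and isostasy reduces to e = (Σt_A − Σt_B) − (Σ(ρt)_A − Σ(ρt)_B) / ρ_m.
Σt_A = 40.19 km; Σt_B = 23.7 km; Σ(ρt)_A = 107102.173; Σ(ρt)_B = 66360 (in km·kg/m³).
e = (40.19 − 23.7) − (107102.173 − 66360) / 3274 = 4.05 km.

4.05 km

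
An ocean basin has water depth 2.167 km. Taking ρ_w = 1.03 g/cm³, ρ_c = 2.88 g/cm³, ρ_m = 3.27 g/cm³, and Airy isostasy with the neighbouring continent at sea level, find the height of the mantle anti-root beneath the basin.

10.3 km

By Archimedes' principle applied to the lithosphere: replacing crust with seawater at the top is compensated by replacing crust with mantle at the base: d (ρ_c − ρ_w) = a (ρ_m − ρ_c).
a = d (ρ_c − ρ_w)/(ρ_m − ρ_c) = 2.167 km × 1.85/0.39 = 10.3 km.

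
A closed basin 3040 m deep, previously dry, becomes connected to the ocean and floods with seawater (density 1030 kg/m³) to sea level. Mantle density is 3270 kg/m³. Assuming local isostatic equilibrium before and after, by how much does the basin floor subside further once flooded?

After flooding the water column is d + s deep. Its weight must equal the weight of mantle displaced by the extra subsidence s: (d + s) ρ_w = s ρ_m.
s = d ρ_w / (ρ_m − ρ_w) = 3040 m × 1030/(3270 − 1030) = 1400 m.

1400 m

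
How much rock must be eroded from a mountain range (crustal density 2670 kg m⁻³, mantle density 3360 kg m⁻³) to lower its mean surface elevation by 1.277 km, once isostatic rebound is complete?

Net drop Δ = e − u = e − e ρ_c/ρ_m = e (ρ_m − ρ_c)/ρ_m.
e = Δ ρ_m/(ρ_m − ρ_c) = 1.277 km × 3360/690 = 6.22 km.

6.22 km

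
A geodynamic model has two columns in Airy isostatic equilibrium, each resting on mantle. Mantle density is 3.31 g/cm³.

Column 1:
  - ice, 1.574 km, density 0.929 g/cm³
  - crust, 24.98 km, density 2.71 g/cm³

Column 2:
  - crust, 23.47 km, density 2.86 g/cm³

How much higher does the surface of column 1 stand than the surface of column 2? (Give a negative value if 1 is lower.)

For any compensation level in the mantle, the mantle terms cancel and isostasy reduces to e = (Σt_1 − Σt_2) − (Σ(ρt)_1 − Σ(ρt)_2) / ρ_m.
Σt_1 = 26.554 km; Σt_2 = 23.47 km; Σ(ρt)_1 = 69.158046; Σ(ρt)_2 = 67.1242 (in km·g/cm³).
e = (26.554 − 23.47) − (69.158046 − 67.1242) / 3.31 = 2.47 km.

2.47 km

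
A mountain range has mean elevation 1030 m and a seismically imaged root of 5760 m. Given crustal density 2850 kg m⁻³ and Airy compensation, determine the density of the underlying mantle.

3360 kg m⁻³

Airy balance: ρ_c h = (ρ_m − ρ_c) r → ρ_m = ρ_c (1 + h/r).
ρ_m = 2850 × (1 + 1030 m/5760 m) = 3360 kg m⁻³.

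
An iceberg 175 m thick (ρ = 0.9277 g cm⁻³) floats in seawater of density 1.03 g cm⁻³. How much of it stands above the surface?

17.4 m

Floating equilibrium: submerged depth d = t ρ_obj/ρ_fluid = 175 m × 0.9277/1.03 = 157.6 m.
Freeboard = t − d = 175 m − 157.6 m = 17.4 m.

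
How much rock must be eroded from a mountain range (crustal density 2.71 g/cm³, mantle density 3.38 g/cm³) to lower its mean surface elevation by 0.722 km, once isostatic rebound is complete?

3.64 km

Net drop Δ = e − u = e − e ρ_c/ρ_m = e (ρ_m − ρ_c)/ρ_m.
e = Δ ρ_m/(ρ_m − ρ_c) = 0.722 km × 3.38/0.67 = 3.64 km.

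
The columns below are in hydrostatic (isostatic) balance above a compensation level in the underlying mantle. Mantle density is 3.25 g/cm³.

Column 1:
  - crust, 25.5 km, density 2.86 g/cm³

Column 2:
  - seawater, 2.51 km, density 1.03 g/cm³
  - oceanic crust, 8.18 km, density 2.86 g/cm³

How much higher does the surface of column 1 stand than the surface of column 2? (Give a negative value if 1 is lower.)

0.364 km

For any compensation level in the mantle, the mantle terms cancel and isostasy reduces to e = (Σt_1 − Σt_2) − (Σ(ρt)_1 − Σ(ρt)_2) / ρ_m.
Σt_1 = 25.5 km; Σt_2 = 10.69 km; Σ(ρt)_1 = 72.93; Σ(ρt)_2 = 25.9801 (in km·g/cm³).
e = (25.5 − 10.69) − (72.93 − 25.9801) / 3.25 = 0.364 km.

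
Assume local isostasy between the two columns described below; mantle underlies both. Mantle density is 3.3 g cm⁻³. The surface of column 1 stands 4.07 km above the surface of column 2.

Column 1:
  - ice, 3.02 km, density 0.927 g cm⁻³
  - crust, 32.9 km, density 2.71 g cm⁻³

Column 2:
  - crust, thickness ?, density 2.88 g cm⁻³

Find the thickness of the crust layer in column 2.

Take the compensation level at the base of the deeper column (depth z_c below the surface of column 1) and equate Σ ρ_i t_i down to z_c; mantle fills any gap and the z_c terms cancel.
Column 1: 3.02×0.927 + 32.9×2.71 + (z_c − 35.92)×3.3
Column 2: 4.07×0 + x×2.88 + (z_c − 4.07 − 0 − x)×3.3
The z_c×3.3 term appears on both sides and cancels. Collect the known terms of each column as K = Σ(ρt)_known − 3.3 × (depth of known layers): K_1 = 91.95854 − 3.3×35.92 = −26.57746; K_2 = 0 − 3.3×(4.07 + 0) = −13.431.
Balance: K_1 = K_2 − x×(3.3 − 2.88), so x = (K_2 − K_1)/(3.3 − 2.88) = 13.1465/0.42 = 31.3 km.

31.3 km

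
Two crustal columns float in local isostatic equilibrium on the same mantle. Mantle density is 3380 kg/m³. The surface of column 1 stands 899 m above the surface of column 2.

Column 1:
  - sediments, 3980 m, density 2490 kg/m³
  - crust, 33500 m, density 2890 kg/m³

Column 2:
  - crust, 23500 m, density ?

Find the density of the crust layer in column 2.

2660 kg/m³

Take the compensation level at the base of the deeper column (depth z_c below the surface of column 1) and equate Σ ρ_i t_i down to z_c; mantle fills any gap and the z_c terms cancel.
Column 1: 3980×2490 + 33500×2890 + (z_c − 37480)×3380
Column 2: 899×0 + 23500×ρ + (z_c − 899 − 23500)×3380
The z_c×3380 term appears on both sides and cancels. Collect the known terms of each column as K = Σ(ρt)_known − 3380 × (depth of known layers): K_1 = 106725200 − 3380×37480 = −19957200; K_2 = 0 − 3380×(899 + 23500) = −82468620.
Balance: K_1 = K_2 + 23500×ρ, so ρ = (K_1 − K_2)/23500 = 62511400/23500 = 2660 kg/m³.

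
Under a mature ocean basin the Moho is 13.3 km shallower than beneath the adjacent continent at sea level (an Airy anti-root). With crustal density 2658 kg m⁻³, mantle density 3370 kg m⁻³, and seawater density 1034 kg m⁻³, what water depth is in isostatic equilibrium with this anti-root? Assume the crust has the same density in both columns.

Replacing a thickness d of crust by seawater at the top must be balanced by replacing crust with mantle at the base: d (ρ_c − ρ_w) = a (ρ_m − ρ_c).
d = a (ρ_m − ρ_c)/(ρ_c − ρ_w) = 13.3 km × 712/1624 = 5.83 km.

5.83 km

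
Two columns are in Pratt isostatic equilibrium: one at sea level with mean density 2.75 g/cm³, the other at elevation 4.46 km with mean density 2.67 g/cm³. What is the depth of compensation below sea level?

ρ_ref D = ρ (D + h) → D (ρ_ref − ρ) = ρ h.
D = ρ h/(ρ_ref − ρ) = 2.67 × 4.46 km/(2.75 − 2.67) = 149 km.

149 km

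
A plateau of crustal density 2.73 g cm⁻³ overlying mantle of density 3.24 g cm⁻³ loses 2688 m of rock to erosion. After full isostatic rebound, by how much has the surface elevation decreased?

423 m

Rebound u = e ρ_c/ρ_m = 2688 m × 2.73/3.24 = 2265 m.
Net surface drop = e − u = 2688 m − 2265 m = e (ρ_m − ρ_c)/ρ_m = 423 m.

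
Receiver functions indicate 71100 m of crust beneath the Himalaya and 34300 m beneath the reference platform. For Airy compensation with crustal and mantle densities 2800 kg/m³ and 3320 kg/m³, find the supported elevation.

Excess crust Δ = 71100 m − 34300 m = 36800 m, split between elevation h and root r with h + r = Δ.
Airy balance ρ_c h = (ρ_m − ρ_c) r gives r = h ρ_c/(ρ_m − ρ_c), so h (1 + ρ_c/(ρ_m − ρ_c)) = Δ, i.e. h = Δ (ρ_m − ρ_c)/ρ_m.
h = 36800 m × 520/3320 = 5760 m.

5760 m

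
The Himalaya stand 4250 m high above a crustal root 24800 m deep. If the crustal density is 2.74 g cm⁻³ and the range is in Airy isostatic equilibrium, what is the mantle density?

3.21 g cm⁻³

Airy balance: ρ_c h = (ρ_m − ρ_c) r → ρ_m = ρ_c (1 + h/r).
ρ_m = 2.74 × (1 + 4250 m/24800 m) = 3.21 g cm⁻³.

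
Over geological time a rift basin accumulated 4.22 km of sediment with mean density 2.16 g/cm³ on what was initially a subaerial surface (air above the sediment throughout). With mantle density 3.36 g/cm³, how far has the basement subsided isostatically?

2.71 km

Subaerial load: s = t ρ_sed / ρ_m = 4.22 km × 2.16/3.36 = 2.71 km.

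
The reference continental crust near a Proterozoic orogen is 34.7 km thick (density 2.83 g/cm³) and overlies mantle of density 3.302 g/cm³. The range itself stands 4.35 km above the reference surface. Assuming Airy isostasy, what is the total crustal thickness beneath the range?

65.1 km

Root depth r = h ρ_c / (ρ_m − ρ_c) = 4.35 km × 2.83 / 0.472 = 26.08 km.
Total thickness = T + h + r = 34.7 km + 4.35 km + 26.08 km = 65.1 km.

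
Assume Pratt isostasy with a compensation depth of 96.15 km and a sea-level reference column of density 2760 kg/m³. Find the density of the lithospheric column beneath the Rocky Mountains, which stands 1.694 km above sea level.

Pratt balance: ρ_ref D = ρ (D + h).
ρ = ρ_ref D/(D + h) = 2760 × 96.15 km/(96.15 km + 1.694 km) = 2710 kg/m³.

2710 kg/m³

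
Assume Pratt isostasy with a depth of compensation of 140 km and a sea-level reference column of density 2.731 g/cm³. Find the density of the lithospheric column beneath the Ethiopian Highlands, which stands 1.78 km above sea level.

2.7 g/cm³

Pratt balance: ρ_ref D = ρ (D + h).
ρ = ρ_ref D/(D + h) = 2.731 × 140 km/(140 km + 1.78 km) = 2.7 g/cm³.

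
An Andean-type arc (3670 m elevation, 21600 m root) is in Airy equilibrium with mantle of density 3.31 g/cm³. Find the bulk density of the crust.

ρ_c h = (ρ_m − ρ_c) r → ρ_c (h + r) = ρ_m r → ρ_c = ρ_m r / (h + r).
ρ_c = 3.31 × 21600 m / (3670 m + 21600 m) = 2.83 g/cm³.

2.83 g/cm³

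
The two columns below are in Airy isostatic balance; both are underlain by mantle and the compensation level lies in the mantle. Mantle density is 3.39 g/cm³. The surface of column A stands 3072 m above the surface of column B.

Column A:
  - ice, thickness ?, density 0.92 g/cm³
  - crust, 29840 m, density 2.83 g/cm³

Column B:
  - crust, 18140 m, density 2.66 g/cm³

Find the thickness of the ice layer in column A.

Take the compensation level at the base of the deeper column (depth z_c below the surface of column A) and equate Σ ρ_i t_i down to z_c; mantle fills any gap and the z_c terms cancel.
Column A: x×0.92 + 29840×2.83 + (z_c − 29840 − x)×3.39
Column B: 3072×0 + 18140×2.66 + (z_c − 3072 − 18140)×3.39
The z_c×3.39 term appears on both sides and cancels. Collect the known terms of each column as K = Σ(ρt)_known − 3.39 × (depth of known layers): K_A = 84447.2 − 3.39×29840 = −16710.4; K_B = 48252.4 − 3.39×(3072 + 18140) = −23656.28.
Balance: K_A − x×(3.39 − 0.92) = K_B, so x = (K_A − K_B)/(3.39 − 0.92) = 6945.88/2.47 = 2810 m.

2810 m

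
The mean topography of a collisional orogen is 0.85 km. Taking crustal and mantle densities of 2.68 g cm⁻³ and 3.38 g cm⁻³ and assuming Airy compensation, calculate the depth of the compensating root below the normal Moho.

3.25 km

Balancing pressure at the compensation depth: the weight of the topography is balanced by the buoyancy of the root, ρ_c h = (ρ_m − ρ_c) r.
r = h · ρ_c / (ρ_m − ρ_c) = 0.85 km × 2.68 / (3.38 − 2.68) = 3.25 km.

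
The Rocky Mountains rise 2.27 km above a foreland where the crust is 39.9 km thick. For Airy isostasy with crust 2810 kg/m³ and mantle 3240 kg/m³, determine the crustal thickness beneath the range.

Root depth r = h ρ_c / (ρ_m − ρ_c) = 2.27 km × 2810 / 430 = 14.83 km.
Total thickness = T + h + r = 39.9 km + 2.27 km + 14.83 km = 57 km.

57 km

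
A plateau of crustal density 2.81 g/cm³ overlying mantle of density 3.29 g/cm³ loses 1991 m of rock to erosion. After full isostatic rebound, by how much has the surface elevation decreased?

290 m

Rebound u = e ρ_c/ρ_m = 1991 m × 2.81/3.29 = 1701 m.
Net surface drop = e − u = 1991 m − 1701 m = e (ρ_m − ρ_c)/ρ_m = 290 m.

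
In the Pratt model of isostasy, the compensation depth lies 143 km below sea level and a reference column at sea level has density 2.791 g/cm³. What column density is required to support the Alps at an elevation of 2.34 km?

Pratt balance: ρ_ref D = ρ (D + h).
ρ = ρ_ref D/(D + h) = 2.791 × 143 km/(143 km + 2.34 km) = 2.75 g/cm³.

2.75 g/cm³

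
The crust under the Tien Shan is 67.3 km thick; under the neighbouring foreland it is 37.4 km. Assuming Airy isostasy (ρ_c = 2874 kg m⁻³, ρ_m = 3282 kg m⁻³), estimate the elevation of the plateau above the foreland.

Excess crust Δ = 67.3 km − 37.4 km = 29.9 km, split between elevation h and root r with h + r = Δ.
Airy balance ρ_c h = (ρ_m − ρ_c) r gives r = h ρ_c/(ρ_m − ρ_c), so h (1 + ρ_c/(ρ_m − ρ_c)) = Δ, i.e. h = Δ (ρ_m − ρ_c)/ρ_m.
h = 29.9 km × 408/3282 = 3.72 km.

3.72 km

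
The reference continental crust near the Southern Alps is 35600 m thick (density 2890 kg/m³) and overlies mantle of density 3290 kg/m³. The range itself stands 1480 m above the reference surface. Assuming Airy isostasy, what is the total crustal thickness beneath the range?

Root depth r = h ρ_c / (ρ_m − ρ_c) = 1480 m × 2890 / 400 = 10690 m.
Total thickness = T + h + r = 35600 m + 1480 m + 10690 m = 47800 m.

47800 m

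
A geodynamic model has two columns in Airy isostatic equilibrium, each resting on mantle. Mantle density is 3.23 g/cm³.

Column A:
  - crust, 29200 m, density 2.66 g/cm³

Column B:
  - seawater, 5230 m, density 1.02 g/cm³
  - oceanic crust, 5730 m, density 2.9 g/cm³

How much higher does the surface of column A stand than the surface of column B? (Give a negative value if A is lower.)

For any compensation level in the mantle, the mantle terms cancel and isostasy reduces to e = (Σt_A − Σt_B) − (Σ(ρt)_A − Σ(ρt)_B) / ρ_m.
Σt_A = 29200 m; Σt_B = 10960 m; Σ(ρt)_A = 77672; Σ(ρt)_B = 21951.6 (in m·g/cm³).
e = (29200 − 10960) − (77672 − 21951.6) / 3.23 = 989 m.

989 m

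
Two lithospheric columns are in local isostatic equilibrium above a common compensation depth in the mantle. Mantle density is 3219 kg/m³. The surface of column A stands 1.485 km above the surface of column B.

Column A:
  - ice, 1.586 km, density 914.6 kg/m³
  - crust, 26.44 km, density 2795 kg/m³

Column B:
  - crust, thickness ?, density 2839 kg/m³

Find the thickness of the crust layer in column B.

Take the compensation level at the base of the deeper column (depth z_c below the surface of column A) and equate Σ ρ_i t_i down to z_c; mantle fills any gap and the z_c terms cancel.
Column A: 1.586×914.6 + 26.44×2795 + (z_c − 28.026)×3219
Column B: 1.485×0 + x×2839 + (z_c − 1.485 − 0 − x)×3219
The z_c×3219 term appears on both sides and cancels. Collect the known terms of each column as K = Σ(ρt)_known − 3219 × (depth of known layers): K_A = 75350.3556 − 3219×28.026 = −14865.3384; K_B = 0 − 3219×(1.485 + 0) = −4780.215.
Balance: K_A = K_B − x×(3219 − 2839), so x = (K_B − K_A)/(3219 − 2839) = 10085.1/380 = 26.5 km.

26.5 km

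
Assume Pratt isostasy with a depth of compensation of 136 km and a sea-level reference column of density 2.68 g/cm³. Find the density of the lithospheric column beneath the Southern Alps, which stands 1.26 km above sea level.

2.66 g/cm³

Pratt balance: ρ_ref D = ρ (D + h).
ρ = ρ_ref D/(D + h) = 2.68 × 136 km/(136 km + 1.26 km) = 2.66 g/cm³.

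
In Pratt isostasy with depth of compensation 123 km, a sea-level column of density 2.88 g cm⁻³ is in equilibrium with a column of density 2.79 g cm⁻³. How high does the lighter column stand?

3.97 km

ρ_ref D = ρ (D + h) → h = D (ρ_ref − ρ)/ρ.
h = 123 km × (2.88 − 2.79)/2.79 = 3.97 km.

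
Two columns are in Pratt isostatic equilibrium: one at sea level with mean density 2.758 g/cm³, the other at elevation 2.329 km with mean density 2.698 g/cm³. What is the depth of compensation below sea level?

105 km

ρ_ref D = ρ (D + h) → D (ρ_ref − ρ) = ρ h.
D = ρ h/(ρ_ref − ρ) = 2.698 × 2.329 km/(2.758 − 2.698) = 105 km.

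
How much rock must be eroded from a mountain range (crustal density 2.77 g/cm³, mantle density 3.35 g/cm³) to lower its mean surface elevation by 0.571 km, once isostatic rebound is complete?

3.3 km

Net drop Δ = e − u = e − e ρ_c/ρ_m = e (ρ_m − ρ_c)/ρ_m.
e = Δ ρ_m/(ρ_m − ρ_c) = 0.571 km × 3.35/0.58 = 3.3 km.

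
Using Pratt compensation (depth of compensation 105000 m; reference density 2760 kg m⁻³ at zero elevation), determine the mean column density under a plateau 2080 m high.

2710 kg m⁻³

Pratt balance: ρ_ref D = ρ (D + h).
ρ = ρ_ref D/(D + h) = 2760 × 105000 m/(105000 m + 2080 m) = 2710 kg m⁻³.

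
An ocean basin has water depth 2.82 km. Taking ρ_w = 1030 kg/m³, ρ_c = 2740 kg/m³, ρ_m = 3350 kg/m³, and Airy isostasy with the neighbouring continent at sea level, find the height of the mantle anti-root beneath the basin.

7.91 km

Isostatic balance requires: replacing crust with seawater at the top is compensated by replacing crust with mantle at the base: d (ρ_c − ρ_w) = a (ρ_m − ρ_c).
a = d (ρ_c − ρ_w)/(ρ_m − ρ_c) = 2.82 km × 1710/610 = 7.91 km.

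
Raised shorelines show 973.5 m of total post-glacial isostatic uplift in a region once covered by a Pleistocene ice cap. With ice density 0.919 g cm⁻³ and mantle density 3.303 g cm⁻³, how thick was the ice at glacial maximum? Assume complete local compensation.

u = t ρ_ice/ρ_m → t = u ρ_m/ρ_ice = 973.5 m × 3.303/0.919 = 3500 m.

3500 m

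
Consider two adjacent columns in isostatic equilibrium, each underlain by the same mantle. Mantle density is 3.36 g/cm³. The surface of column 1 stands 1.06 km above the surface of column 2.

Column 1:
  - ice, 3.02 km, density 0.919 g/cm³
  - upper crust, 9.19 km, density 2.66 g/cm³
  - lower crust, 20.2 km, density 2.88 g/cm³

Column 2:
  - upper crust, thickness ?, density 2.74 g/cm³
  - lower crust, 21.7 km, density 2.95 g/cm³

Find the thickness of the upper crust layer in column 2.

17.8 km

Take the compensation level at the base of the deeper column (depth z_c below the surface of column 1) and equate Σ ρ_i t_i down to z_c; mantle fills any gap and the z_c terms cancel.
Column 1: 3.02×0.919 + 9.19×2.66 + 20.2×2.88 + (z_c − 32.41)×3.36
Column 2: 1.06×0 + x×2.74 + 21.7×2.95 + (z_c − 1.06 − 21.7 − x)×3.36
The z_c×3.36 term appears on both sides and cancels. Collect the known terms of each column as K = Σ(ρt)_known − 3.36 × (depth of known layers): K_1 = 85.39678 − 3.36×32.41 = −23.50082; K_2 = 64.015 − 3.36×(1.06 + 21.7) = −12.4586.
Balance: K_1 = K_2 − x×(3.36 − 2.74), so x = (K_2 − K_1)/(3.36 − 2.74) = 11.0422/0.62 = 17.8 km.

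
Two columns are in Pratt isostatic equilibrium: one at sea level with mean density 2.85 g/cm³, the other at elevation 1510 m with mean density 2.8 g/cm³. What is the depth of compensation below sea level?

ρ_ref D = ρ (D + h) → D (ρ_ref − ρ) = ρ h.
D = ρ h/(ρ_ref − ρ) = 2.8 × 1510 m/(2.85 − 2.8) = 84600 m.

84600 m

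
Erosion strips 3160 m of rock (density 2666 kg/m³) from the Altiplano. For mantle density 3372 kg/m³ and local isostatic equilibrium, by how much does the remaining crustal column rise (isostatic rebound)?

Unloading: uplift u = e ρ_c/ρ_m = 3160 m × 2666/3372 = 2500 m.

2500 m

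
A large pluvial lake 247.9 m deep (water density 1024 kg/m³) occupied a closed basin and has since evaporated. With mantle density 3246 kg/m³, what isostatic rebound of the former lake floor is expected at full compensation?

u = d ρ_w/ρ_m = 247.9 m × 1024/3246 = 78.2 m.

78.2 m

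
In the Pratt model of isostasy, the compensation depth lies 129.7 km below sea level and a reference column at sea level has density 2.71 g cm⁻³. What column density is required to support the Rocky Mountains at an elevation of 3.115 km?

Pratt balance: ρ_ref D = ρ (D + h).
ρ = ρ_ref D/(D + h) = 2.71 × 129.7 km/(129.7 km + 3.115 km) = 2.65 g cm⁻³.

2.65 g cm⁻³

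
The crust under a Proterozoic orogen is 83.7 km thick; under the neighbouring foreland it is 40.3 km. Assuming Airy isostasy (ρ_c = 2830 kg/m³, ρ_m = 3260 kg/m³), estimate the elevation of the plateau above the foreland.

5.72 km

Excess crust Δ = 83.7 km − 40.3 km = 43.4 km, split between elevation h and root r with h + r = Δ.
Airy balance ρ_c h = (ρ_m − ρ_c) r gives r = h ρ_c/(ρ_m − ρ_c), so h (1 + ρ_c/(ρ_m − ρ_c)) = Δ, i.e. h = Δ (ρ_m − ρ_c)/ρ_m.
h = 43.4 km × 430/3260 = 5.72 km.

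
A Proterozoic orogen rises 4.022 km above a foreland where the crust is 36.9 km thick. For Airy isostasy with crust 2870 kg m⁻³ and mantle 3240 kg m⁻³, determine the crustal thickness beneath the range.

Root depth r = h ρ_c / (ρ_m − ρ_c) = 4.022 km × 2870 / 370 = 31.2 km.
Total thickness = T + h + r = 36.9 km + 4.022 km + 31.2 km = 72.1 km.

72.1 km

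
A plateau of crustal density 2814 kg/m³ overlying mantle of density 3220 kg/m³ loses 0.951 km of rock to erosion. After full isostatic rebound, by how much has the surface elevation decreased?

0.12 km

Rebound u = e ρ_c/ρ_m = 0.951 km × 2814/3220 = 0.8311 km.
Net surface drop = e − u = 0.951 km − 0.8311 km = e (ρ_m − ρ_c)/ρ_m = 0.12 km.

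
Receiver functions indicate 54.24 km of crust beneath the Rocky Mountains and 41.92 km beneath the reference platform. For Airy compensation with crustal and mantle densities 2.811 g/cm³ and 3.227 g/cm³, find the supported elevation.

1.59 km

Excess crust Δ = 54.24 km − 41.92 km = 12.32 km, split between elevation h and root r with h + r = Δ.
Airy balance ρ_c h = (ρ_m − ρ_c) r gives r = h ρ_c/(ρ_m − ρ_c), so h (1 + ρ_c/(ρ_m − ρ_c)) = Δ, i.e. h = Δ (ρ_m − ρ_c)/ρ_m.
h = 12.32 km × 0.416/3.227 = 1.59 km.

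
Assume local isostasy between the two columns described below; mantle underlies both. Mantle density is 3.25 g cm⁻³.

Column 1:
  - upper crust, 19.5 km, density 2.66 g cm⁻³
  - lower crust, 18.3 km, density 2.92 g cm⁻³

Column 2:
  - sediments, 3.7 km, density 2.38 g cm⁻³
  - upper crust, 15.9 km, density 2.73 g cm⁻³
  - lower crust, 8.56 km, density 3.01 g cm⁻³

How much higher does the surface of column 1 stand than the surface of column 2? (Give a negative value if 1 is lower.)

1.23 km

For any compensation level in the mantle, the mantle terms cancel and isostasy reduces to e = (Σt_1 − Σt_2) − (Σ(ρt)_1 − Σ(ρt)_2) / ρ_m.
Σt_1 = 37.8 km; Σt_2 = 28.16 km; Σ(ρt)_1 = 105.306; Σ(ρt)_2 = 77.9786 (in km·g cm⁻³).
e = (37.8 − 28.16) − (105.306 − 77.9786) / 3.25 = 1.23 km.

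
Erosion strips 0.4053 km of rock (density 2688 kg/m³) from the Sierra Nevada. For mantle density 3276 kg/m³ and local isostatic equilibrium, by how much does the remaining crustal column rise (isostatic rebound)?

Unloading: uplift u = e ρ_c/ρ_m = 0.4053 km × 2688/3276 = 0.333 km.

0.333 km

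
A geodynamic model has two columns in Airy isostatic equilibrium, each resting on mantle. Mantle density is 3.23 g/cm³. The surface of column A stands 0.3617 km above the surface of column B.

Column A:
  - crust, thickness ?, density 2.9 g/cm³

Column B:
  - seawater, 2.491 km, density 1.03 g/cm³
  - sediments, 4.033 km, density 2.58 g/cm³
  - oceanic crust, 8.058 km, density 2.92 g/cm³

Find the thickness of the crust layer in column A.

Take the compensation level at the base of the deeper column (depth z_c below the surface of column A) and equate Σ ρ_i t_i down to z_c; mantle fills any gap and the z_c terms cancel.
Column A: x×2.9 + (z_c − 0 − x)×3.23
Column B: 0.3617×0 + 2.491×1.03 + 4.033×2.58 + 8.058×2.92 + (z_c − 0.3617 − 14.582)×3.23
The z_c×3.23 term appears on both sides and cancels. Collect the known terms of each column as K = Σ(ρt)_known − 3.23 × (depth of known layers): K_A = 0 − 3.23×0 = 0; K_B = 36.50023 − 3.23×(0.3617 + 14.582) = −11.767921.
Balance: K_A − x×(3.23 − 2.9) = K_B, so x = (K_A − K_B)/(3.23 − 2.9) = 11.7679/0.33 = 35.7 km.

35.7 km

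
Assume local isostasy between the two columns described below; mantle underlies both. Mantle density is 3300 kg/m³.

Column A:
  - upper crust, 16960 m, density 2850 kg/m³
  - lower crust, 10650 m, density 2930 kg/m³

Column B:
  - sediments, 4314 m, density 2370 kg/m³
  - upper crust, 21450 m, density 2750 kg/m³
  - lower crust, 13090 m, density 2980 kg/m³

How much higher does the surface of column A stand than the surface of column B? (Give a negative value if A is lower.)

−2550 m

For any compensation level in the mantle, the mantle terms cancel and isostasy reduces to e = (Σt_A − Σt_B) − (Σ(ρt)_A − Σ(ρt)_B) / ρ_m.
Σt_A = 27610 m; Σt_B = 38854 m; Σ(ρt)_A = 79540500; Σ(ρt)_B = 108219880 (in m·kg/m³).
e = (27610 − 38854) − (79540500 − 108219880) / 3300 = −2550 m.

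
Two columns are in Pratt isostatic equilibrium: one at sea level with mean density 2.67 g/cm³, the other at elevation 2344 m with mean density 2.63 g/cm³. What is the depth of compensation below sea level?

ρ_ref D = ρ (D + h) → D (ρ_ref − ρ) = ρ h.
D = ρ h/(ρ_ref − ρ) = 2.63 × 2344 m/(2.67 − 2.63) = 154000 m.

154000 m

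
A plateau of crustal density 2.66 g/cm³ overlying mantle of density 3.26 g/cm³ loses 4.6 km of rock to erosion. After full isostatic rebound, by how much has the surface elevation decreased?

Rebound u = e ρ_c/ρ_m = 4.6 km × 2.66/3.26 = 3.753 km.
Net surface drop = e − u = 4.6 km − 3.753 km = e (ρ_m − ρ_c)/ρ_m = 0.847 km.

0.847 km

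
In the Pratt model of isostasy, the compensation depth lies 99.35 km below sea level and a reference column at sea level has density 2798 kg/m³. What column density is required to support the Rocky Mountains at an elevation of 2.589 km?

2730 kg/m³

Pratt balance: ρ_ref D = ρ (D + h).
ρ = ρ_ref D/(D + h) = 2798 × 99.35 km/(99.35 km + 2.589 km) = 2730 kg/m³.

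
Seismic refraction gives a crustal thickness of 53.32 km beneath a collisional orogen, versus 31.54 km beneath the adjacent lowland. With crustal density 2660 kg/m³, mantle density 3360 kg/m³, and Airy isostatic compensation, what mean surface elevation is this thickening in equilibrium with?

Excess crust Δ = 53.32 km − 31.54 km = 21.78 km, split between elevation h and root r with h + r = Δ.
Airy balance ρ_c h = (ρ_m − ρ_c) r gives r = h ρ_c/(ρ_m − ρ_c), so h (1 + ρ_c/(ρ_m − ρ_c)) = Δ, i.e. h = Δ (ρ_m − ρ_c)/ρ_m.
h = 21.78 km × 700/3360 = 4.54 km.

4.54 km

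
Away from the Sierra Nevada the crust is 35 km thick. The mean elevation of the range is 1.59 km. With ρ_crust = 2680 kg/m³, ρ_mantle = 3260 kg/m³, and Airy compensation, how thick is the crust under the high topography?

Root depth r = h ρ_c / (ρ_m − ρ_c) = 1.59 km × 2680 / 580 = 7.347 km.
Total thickness = T + h + r = 35 km + 1.59 km + 7.347 km = 43.9 km.

43.9 km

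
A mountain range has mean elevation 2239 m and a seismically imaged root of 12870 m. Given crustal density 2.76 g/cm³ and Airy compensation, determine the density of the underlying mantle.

3.24 g/cm³

Airy balance: ρ_c h = (ρ_m − ρ_c) r → ρ_m = ρ_c (1 + h/r).
ρ_m = 2.76 × (1 + 2239 m/12870 m) = 3.24 g/cm³.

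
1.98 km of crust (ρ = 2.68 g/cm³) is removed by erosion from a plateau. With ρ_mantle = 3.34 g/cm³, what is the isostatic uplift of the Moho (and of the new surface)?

1.59 km

Unloading: uplift u = e ρ_c/ρ_m = 1.98 km × 2.68/3.34 = 1.59 km.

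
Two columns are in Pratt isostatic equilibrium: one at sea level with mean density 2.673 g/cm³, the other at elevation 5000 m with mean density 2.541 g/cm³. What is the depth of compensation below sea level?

ρ_ref D = ρ (D + h) → D (ρ_ref − ρ) = ρ h.
D = ρ h/(ρ_ref − ρ) = 2.541 × 5000 m/(2.673 − 2.541) = 96200 m.

96200 m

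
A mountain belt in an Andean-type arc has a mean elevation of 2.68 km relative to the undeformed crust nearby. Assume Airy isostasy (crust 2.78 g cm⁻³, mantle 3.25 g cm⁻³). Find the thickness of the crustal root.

Isostatic balance requires: the weight of the topography is balanced by the buoyancy of the root, ρ_c h = (ρ_m − ρ_c) r.
r = h · ρ_c / (ρ_m − ρ_c) = 2.68 km × 2.78 / (3.25 − 2.78) = 15.9 km.

15.9 km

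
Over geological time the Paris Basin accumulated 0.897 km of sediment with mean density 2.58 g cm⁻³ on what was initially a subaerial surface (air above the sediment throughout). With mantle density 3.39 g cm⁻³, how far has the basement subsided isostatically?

0.683 km

Subaerial load: s = t ρ_sed / ρ_m = 0.897 km × 2.58/3.39 = 0.683 km.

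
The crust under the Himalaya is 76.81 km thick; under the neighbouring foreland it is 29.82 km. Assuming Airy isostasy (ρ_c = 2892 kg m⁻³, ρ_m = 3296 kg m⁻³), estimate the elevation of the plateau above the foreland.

Excess crust Δ = 76.81 km − 29.82 km = 46.99 km, split between elevation h and root r with h + r = Δ.
Airy balance ρ_c h = (ρ_m − ρ_c) r gives r = h ρ_c/(ρ_m − ρ_c), so h (1 + ρ_c/(ρ_m − ρ_c)) = Δ, i.e. h = Δ (ρ_m − ρ_c)/ρ_m.
h = 46.99 km × 404/3296 = 5.76 km.

5.76 km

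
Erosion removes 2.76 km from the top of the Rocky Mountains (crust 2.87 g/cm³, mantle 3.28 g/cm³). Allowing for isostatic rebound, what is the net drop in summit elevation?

0.345 km

Rebound u = e ρ_c/ρ_m = 2.76 km × 2.87/3.28 = 2.415 km.
Net surface drop = e − u = 2.76 km − 2.415 km = e (ρ_m − ρ_c)/ρ_m = 0.345 km.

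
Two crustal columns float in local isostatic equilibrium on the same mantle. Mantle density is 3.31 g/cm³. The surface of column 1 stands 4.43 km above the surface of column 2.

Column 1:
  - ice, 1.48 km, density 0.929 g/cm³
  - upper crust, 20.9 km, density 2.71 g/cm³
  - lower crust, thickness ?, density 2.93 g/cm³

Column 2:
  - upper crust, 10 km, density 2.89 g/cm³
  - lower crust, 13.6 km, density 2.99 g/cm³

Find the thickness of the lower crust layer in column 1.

Take the compensation level at the base of the deeper column (depth z_c below the surface of column 1) and equate Σ ρ_i t_i down to z_c; mantle fills any gap and the z_c terms cancel.
Column 1: 1.48×0.929 + 20.9×2.71 + x×2.93 + (z_c − 22.38 − x)×3.31
Column 2: 4.43×0 + 10×2.89 + 13.6×2.99 + (z_c − 4.43 − 23.6)×3.31
The z_c×3.31 term appears on both sides and cancels. Collect the known terms of each column as K = Σ(ρt)_known − 3.31 × (depth of known layers): K_1 = 58.01392 − 3.31×22.38 = −16.06388; K_2 = 69.564 − 3.31×(4.43 + 23.6) = −23.2153.
Balance: K_1 − x×(3.31 − 2.93) = K_2, so x = (K_1 − K_2)/(3.31 − 2.93) = 7.15142/0.38 = 18.8 km.

18.8 km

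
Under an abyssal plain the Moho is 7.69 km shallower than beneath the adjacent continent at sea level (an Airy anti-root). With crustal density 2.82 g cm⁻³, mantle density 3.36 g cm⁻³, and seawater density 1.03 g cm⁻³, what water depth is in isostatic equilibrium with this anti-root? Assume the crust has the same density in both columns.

Replacing a thickness d of crust by seawater at the top must be balanced by replacing crust with mantle at the base: d (ρ_c − ρ_w) = a (ρ_m − ρ_c).
d = a (ρ_m − ρ_c)/(ρ_c − ρ_w) = 7.69 km × 0.54/1.79 = 2.32 km.

2.32 km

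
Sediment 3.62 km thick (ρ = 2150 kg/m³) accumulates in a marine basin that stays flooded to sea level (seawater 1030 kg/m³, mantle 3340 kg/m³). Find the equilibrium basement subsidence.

1.76 km

Submarine loading: the sediment displaces seawater, and the subsidence is in turn flooded, so s (ρ_m − ρ_w) = t (ρ_sed − ρ_w).
s = 3.62 km × (2150 − 1030) / (3340 − 1030) = 1.76 km.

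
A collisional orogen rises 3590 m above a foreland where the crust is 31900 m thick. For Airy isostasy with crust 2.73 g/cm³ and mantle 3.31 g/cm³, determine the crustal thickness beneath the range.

52400 m

Root depth r = h ρ_c / (ρ_m − ρ_c) = 3590 m × 2.73 / 0.58 = 16900 m.
Total thickness = T + h + r = 31900 m + 3590 m + 16900 m = 52400 m.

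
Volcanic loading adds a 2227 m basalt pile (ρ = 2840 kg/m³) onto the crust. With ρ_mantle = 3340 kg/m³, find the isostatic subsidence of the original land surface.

1890 m

Subaerial loading: s = t ρ_load / ρ_m.
s = 2227 m × 2840/3340 = 1890 m.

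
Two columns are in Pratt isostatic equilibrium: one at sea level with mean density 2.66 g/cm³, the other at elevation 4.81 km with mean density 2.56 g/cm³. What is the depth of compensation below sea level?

ρ_ref D = ρ (D + h) → D (ρ_ref − ρ) = ρ h.
D = ρ h/(ρ_ref − ρ) = 2.56 × 4.81 km/(2.66 − 2.56) = 123 km.

123 km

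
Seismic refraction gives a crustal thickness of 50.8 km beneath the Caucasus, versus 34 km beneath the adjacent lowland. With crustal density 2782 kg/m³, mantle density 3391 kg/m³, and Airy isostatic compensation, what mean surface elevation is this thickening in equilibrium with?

Excess crust Δ = 50.8 km − 34 km = 16.8 km, split between elevation h and root r with h + r = Δ.
Airy balance ρ_c h = (ρ_m − ρ_c) r gives r = h ρ_c/(ρ_m − ρ_c), so h (1 + ρ_c/(ρ_m − ρ_c)) = Δ, i.e. h = Δ (ρ_m − ρ_c)/ρ_m.
h = 16.8 km × 609/3391 = 3.02 km.

3.02 km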